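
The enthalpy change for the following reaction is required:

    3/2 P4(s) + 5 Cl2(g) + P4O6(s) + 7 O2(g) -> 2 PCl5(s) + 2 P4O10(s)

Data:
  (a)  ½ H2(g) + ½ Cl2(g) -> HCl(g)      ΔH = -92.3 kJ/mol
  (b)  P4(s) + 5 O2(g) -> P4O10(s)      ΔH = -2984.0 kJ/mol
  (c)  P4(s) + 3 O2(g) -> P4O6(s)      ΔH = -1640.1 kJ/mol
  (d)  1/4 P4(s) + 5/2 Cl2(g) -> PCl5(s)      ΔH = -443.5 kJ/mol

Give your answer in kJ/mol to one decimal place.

ΔH = -5214.9 kJ/mol

(a): not needed.
(b) × 2: (2)·(-2984.0) = -5968.0 kJ/mol
(c) reversed: +1640.1 kJ/mol
(d) × 2: (2)·(-443.5) = -887.0 kJ/mol
ΔH = (-5968.0) + (+1640.1) + (-887.0) = -5214.9 kJ/mol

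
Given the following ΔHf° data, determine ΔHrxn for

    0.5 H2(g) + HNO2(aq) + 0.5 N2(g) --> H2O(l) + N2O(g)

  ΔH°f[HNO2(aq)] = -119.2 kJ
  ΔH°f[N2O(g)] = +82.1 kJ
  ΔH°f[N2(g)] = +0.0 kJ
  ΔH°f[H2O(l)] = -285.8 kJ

Products: 1·(-285.8) + 1·(+82.1) = -203.7
Reactants: 1/2·(+0.0) + 1·(-119.2) + 1/2·(+0.0) = -119.2
ΔHrxn = (-203.7) − (-119.2) = -84.5 kJ

ΔHrxn = -84.5 kJ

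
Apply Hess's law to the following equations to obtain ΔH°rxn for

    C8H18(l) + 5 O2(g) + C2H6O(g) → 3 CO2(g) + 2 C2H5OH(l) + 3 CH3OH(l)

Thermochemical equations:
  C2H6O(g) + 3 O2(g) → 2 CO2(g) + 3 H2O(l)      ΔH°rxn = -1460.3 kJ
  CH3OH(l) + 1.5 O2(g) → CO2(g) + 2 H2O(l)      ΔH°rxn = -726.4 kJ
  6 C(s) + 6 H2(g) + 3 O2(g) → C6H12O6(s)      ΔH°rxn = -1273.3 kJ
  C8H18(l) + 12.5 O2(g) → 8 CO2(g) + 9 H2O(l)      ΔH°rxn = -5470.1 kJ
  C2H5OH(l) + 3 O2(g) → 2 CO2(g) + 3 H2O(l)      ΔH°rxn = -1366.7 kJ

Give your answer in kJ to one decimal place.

ΔH°rxn = -2017.8 kJ

equation 1 as written (C2H6O(g) already on the reactant side): -1460.3 kJ
equation 2 reversed and × 3 (reverse to put CH3OH(l) on the product side; ×3 to match 3 CH3OH(l) in the target): (-3)·(-726.4) = +2179.2 kJ
equation 3: not needed (C6H12O6(s) appears nowhere else).
equation 4 as written (C8H18(l) already on the reactant side): -5470.1 kJ
equation 5 reversed and × 2 (C2H5OH(l) must end up as a product; ×2 to match 2 C2H5OH(l) in the target): (-2)·(-1366.7) = +2733.4 kJ
Combining the equations, ΔH°rxn = (-1460.3) + (+2179.2) + (-5470.1) + (+2733.4) = -2017.8 kJ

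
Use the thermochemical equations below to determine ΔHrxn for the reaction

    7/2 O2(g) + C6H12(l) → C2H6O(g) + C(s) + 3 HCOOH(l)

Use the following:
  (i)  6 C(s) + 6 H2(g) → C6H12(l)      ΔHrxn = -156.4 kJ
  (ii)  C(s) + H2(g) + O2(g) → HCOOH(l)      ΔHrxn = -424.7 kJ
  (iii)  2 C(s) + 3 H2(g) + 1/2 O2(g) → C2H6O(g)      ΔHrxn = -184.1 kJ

ΔHrxn = -1301.8 kJ

(i) reversed (C6H12(l) must end up as a reactant): +156.4 kJ
(ii) × 3 (scale by 3 for the 3 HCOOH(l)): (3)·(-424.7) = -1274.1 kJ
(iii) as written (C2H6O(g) already on the product side): -184.1 kJ
By Hess's law, ΔHrxn = (+156.4) + (-1274.1) + (-184.1) = -1301.8 kJ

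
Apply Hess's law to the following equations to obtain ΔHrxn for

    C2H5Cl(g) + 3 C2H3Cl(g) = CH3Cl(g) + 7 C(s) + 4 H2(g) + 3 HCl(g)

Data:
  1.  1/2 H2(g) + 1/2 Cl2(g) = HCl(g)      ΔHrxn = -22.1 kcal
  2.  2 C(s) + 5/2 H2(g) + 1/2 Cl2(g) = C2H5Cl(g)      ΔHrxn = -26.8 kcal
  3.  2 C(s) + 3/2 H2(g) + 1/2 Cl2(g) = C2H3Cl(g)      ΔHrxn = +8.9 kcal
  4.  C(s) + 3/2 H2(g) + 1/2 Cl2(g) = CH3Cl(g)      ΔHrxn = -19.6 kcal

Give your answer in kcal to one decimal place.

ΔHrxn = -85.8 kcal

eq. 1 × 3 (×3 to match 3 HCl(g) in the target): (3)·(-22.1) = -66.3 kcal
eq. 2 reversed (reverse to put C2H5Cl(g) on the reactant side): +26.8 kcal
eq. 3 reversed and × 3 (reverse to put C2H3Cl(g) on the reactant side; ×3 to match 3 C2H3Cl(g) in the target): (-3)·(+8.9) = -26.7 kcal
eq. 4 as written (CH3Cl(g) already on the product side): -19.6 kcal
Since enthalpy is a state function, ΔHrxn = (3)·(-22.1) + (-1)·(-26.8) + (-3)·(+8.9) + (1)·(-19.6) = -85.8 kcal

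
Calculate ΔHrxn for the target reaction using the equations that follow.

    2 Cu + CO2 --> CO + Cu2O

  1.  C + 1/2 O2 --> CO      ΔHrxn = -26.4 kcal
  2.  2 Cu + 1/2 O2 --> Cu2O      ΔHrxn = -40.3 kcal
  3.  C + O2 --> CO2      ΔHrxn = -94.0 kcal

ΔHrxn = 27.3 kcal

eq. 1 as written (CO already on the product side): -26.4 kcal
eq. 2 as written (Cu2O already on the product side): -40.3 kcal
eq. 3 reversed (CO2 must end up as a reactant): +94.0 kcal
ΔHrxn = (1)·(-26.4) + (1)·(-40.3) + (-1)·(-94.0) = 27.3 kcal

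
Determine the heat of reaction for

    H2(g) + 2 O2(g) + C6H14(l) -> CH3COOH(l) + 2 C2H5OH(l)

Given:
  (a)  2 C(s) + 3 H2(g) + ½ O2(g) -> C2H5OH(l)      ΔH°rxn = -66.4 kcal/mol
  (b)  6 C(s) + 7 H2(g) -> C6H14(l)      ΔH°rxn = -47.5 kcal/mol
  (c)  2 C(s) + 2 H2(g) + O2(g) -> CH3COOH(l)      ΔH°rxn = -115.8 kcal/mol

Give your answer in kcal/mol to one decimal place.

ΔH°rxn = -201.1 kcal/mol

(a) × 2: (2)·(-66.4) = -132.8 kcal/mol
(b) reversed: +47.5 kcal/mol
(c) as written: -115.8 kcal/mol
ΔH°rxn = (2)·(-66.4) + (-1)·(-47.5) + (1)·(-115.8) = -201.1 kcal/mol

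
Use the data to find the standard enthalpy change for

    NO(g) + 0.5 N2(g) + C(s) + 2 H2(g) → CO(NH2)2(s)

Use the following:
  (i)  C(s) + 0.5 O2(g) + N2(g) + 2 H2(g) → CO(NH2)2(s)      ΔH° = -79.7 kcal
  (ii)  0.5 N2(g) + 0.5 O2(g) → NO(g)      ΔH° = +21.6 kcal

(i) as written: -79.7 kcal
(ii) reversed: -21.6 kcal
ΔH° = (1)·(-79.7) + (-1)·(+21.6) = -101.3 kcal

ΔH° = -101.3 kcal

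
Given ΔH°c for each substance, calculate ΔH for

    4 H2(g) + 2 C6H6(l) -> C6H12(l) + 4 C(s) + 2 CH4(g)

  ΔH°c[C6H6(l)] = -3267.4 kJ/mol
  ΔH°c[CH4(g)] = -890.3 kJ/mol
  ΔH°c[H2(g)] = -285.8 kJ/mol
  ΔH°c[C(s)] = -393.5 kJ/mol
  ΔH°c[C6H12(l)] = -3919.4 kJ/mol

ΔH = -404.0 kJ/mol

With combustion enthalpies, reactants minus products:
= [4·(-285.8) + 2·(-3267.4)] − [1·(-3919.4) + 4·(-393.5) + 2·(-890.3)]
= -404.0 kJ/mol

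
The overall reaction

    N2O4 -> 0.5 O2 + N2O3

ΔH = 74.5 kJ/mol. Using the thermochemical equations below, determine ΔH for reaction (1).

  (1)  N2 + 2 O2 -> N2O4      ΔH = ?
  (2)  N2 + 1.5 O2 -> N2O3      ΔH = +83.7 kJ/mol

(1) reversed: contributes −x
(2) as written: +83.7 kJ/mol
+74.5 = (+83.7) − x
x = (+74.5 − (+83.7)) / (-1) = 9.2 kJ/mol

ΔH = 9.2 kJ/mol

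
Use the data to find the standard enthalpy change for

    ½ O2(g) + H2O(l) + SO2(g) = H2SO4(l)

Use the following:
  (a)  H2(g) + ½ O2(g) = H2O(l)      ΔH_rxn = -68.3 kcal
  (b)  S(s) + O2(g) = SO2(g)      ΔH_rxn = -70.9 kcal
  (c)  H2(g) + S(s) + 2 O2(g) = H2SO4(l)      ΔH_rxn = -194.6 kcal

ΔH_rxn = -55.4 kcal

(a) reversed (H2O(l) must end up as a reactant): +68.3 kcal
(b) reversed (SO2(g) must end up as a reactant): +70.9 kcal
(c) as written (H2SO4(l) already on the product side): -194.6 kcal
Summing the manipulated equations, ΔH_rxn = (+68.3) + (+70.9) + (-194.6) = -55.4 kcal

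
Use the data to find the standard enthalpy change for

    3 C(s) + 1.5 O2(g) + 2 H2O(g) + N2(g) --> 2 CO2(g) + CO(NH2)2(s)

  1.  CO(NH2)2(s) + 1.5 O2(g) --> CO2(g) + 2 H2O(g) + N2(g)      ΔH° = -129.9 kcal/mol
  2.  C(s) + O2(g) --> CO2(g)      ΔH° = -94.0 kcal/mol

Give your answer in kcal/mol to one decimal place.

eq. 1 reversed: +129.9 kcal/mol
eq. 2 × 3: (3)·(-94.0) = -282.0 kcal/mol
Summing the manipulated equations, ΔH° = (+129.9) + (-282.0) = -152.1 kcal/mol

ΔH° = -152.1 kcal/mol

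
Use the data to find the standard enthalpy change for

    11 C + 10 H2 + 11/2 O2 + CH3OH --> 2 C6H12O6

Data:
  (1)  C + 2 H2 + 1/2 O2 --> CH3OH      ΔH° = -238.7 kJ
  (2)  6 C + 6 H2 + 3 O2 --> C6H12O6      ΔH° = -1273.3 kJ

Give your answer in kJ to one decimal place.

(1) reversed (reverse to put CH3OH on the reactant side): +238.7 kJ
(2) × 2 (×2 to match 2 C6H12O6 in the target): (2)·(-1273.3) = -2546.6 kJ
Combining the equations, ΔH° = (+238.7) + (-2546.6) = -2307.9 kJ

ΔH° = -2307.9 kJ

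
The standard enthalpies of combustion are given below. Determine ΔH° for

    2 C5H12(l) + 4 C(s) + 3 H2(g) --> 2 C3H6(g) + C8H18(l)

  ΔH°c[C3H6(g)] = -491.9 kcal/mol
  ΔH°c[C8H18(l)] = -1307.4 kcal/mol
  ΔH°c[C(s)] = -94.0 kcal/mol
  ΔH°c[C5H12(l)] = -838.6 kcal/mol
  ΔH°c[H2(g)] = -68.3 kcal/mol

ΔH° = 33.1 kcal/mol

Using ΔH = Σ nΔHc°(reactants) − Σ nΔHc°(products):
= [2·(-838.6) + 4·(-94.0) + 3·(-68.3)] − [2·(-491.9) + 1·(-1307.4)]
= 33.1 kcal/mol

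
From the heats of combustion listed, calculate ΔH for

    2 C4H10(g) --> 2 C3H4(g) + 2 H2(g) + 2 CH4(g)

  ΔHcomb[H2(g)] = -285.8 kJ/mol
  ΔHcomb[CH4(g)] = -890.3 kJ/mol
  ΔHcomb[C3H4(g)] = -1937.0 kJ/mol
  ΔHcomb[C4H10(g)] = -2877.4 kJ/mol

ΔH = 471.4 kJ/mol

With combustion enthalpies, reactants minus products:
= [2·(-2877.4)] − [2·(-1937.0) + 2·(-285.8) + 2·(-890.3)]
= 471.4 kJ/mol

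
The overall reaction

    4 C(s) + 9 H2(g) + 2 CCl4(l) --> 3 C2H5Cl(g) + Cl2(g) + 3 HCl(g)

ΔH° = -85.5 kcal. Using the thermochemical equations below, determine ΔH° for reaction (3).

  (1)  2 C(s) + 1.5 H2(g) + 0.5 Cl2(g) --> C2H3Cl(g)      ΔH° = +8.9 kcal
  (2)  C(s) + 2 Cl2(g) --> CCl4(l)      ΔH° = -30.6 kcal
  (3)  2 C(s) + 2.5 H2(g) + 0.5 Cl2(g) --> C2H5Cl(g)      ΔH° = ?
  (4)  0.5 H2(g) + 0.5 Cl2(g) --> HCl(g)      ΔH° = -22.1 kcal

(1): not needed.
(2) reversed and × 2: (-2)·(-30.6) = +61.2 kcal
(3) × 3: contributes 3·x
(4) × 3: (3)·(-22.1) = -66.3 kcal
-85.5 = (+61.2) + (-66.3) + 3·x
x = (-85.5 − (-5.1)) / (3) = -26.8 kcal

ΔH° = -26.8 kcal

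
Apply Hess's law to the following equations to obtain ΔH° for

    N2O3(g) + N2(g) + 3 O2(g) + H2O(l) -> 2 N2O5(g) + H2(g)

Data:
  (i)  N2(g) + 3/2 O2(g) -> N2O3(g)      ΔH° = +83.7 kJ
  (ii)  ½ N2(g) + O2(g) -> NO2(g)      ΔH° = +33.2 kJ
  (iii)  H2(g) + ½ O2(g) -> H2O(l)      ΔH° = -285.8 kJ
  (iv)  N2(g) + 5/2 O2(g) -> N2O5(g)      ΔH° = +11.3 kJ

(i) reversed (N2O3(g) must end up as a reactant): -83.7 kJ
(ii): not needed (NO2(g) appears nowhere else).
(iii) reversed (reverse to put H2O(l) on the reactant side): +285.8 kJ
(iv) × 2 (scale by 2 for the 2 N2O5(g)): (2)·(+11.3) = +22.6 kJ
Combining the equations, ΔH° = (-83.7) + (+285.8) + (+22.6) = 224.7 kJ

ΔH° = 224.7 kJ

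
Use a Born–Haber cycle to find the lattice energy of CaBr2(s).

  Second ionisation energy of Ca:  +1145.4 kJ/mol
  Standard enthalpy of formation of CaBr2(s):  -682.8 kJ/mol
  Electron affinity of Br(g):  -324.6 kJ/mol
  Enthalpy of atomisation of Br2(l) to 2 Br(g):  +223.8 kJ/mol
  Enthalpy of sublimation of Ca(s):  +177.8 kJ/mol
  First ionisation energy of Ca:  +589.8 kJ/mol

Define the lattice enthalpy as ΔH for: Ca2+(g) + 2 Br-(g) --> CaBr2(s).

U = -2170.4 kJ/mol

ΔHf° = 1·ΔHsub + 1·(ΣIE) + 1·D(Br2) + 2·EA + U
-682.8 = 1·(+177.8) + 1·(+1735.2) + 1·(+223.8) + 2·(-324.6) + U
U = -682.8 − (+1487.6) = -2170.4 kJ/mol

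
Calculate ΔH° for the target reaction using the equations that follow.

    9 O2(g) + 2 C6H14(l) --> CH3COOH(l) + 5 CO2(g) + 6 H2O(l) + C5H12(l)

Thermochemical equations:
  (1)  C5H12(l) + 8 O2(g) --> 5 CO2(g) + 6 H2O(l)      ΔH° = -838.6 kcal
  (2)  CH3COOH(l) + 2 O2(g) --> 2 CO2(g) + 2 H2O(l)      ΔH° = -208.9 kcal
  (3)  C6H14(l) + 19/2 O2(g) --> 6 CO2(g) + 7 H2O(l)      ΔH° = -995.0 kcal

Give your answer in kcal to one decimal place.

ΔH° = -942.5 kcal

(1) reversed (reverse to put C5H12(l) on the product side): +838.6 kcal
(2) reversed (reverse to put CH3COOH(l) on the product side): +208.9 kcal
(3) × 2 (scale by 2 for the 2 C6H14(l)): (2)·(-995.0) = -1990.0 kcal
Summing the manipulated equations, ΔH° = (+838.6) + (+208.9) + (-1990.0) = -942.5 kcal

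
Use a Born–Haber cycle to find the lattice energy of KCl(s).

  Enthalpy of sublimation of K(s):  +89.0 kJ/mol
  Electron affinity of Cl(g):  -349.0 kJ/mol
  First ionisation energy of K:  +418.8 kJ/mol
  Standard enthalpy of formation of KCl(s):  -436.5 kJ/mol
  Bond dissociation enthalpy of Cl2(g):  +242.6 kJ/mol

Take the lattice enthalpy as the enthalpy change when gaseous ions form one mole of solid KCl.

ΔHf° = 1·ΔHsub + 1·(ΣIE) + 1/2·D(Cl2) + 1·EA + U
-436.5 = 1·(+89.0) + 1·(+418.8) + 1/2·(+242.6) + 1·(-349.0) + U
U = -436.5 − (+280.1) = -716.6 kJ/mol

U = -716.6 kJ/mol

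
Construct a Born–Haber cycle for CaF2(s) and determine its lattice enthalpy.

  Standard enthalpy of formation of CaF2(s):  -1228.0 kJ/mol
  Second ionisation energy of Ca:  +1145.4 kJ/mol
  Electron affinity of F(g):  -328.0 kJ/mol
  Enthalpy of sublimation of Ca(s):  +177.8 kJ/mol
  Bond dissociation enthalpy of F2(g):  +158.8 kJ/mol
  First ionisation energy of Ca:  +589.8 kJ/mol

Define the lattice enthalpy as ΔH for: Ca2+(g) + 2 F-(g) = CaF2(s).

ΔHf° = 1·ΔHsub + 1·(ΣIE) + 1·D(F2) + 2·EA + U
-1228.0 = 1·(+177.8) + 1·(+1735.2) + 1·(+158.8) + 2·(-328.0) + U
U = -1228.0 − (+1415.8) = -2643.8 kJ/mol

U = -2643.8 kJ/mol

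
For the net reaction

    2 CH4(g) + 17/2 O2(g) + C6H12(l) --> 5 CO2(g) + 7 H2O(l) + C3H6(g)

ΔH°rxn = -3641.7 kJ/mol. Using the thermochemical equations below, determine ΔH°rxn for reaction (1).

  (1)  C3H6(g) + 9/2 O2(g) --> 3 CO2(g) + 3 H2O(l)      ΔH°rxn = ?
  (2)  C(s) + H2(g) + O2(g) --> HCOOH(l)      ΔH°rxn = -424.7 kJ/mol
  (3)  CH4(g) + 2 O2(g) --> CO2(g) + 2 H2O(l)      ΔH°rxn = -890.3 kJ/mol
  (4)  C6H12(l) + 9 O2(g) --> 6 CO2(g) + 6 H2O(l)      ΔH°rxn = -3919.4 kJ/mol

ΔH°rxn = -2058.3 kJ/mol

(1) reversed (C3H6(g) must end up as a product): contributes −x
(2): not needed (H2(g) appears nowhere else).
(3) × 2 (scale by 2 for the 2 CH4(g)): (2)·(-890.3) = -1780.6 kJ/mol
(4) as written (C6H12(l) already on the reactant side): -3919.4 kJ/mol
-3641.7 = (-1780.6) + (-3919.4) − x
x = (-3641.7 − (-5700.0)) / (-1) = -2058.3 kJ/mol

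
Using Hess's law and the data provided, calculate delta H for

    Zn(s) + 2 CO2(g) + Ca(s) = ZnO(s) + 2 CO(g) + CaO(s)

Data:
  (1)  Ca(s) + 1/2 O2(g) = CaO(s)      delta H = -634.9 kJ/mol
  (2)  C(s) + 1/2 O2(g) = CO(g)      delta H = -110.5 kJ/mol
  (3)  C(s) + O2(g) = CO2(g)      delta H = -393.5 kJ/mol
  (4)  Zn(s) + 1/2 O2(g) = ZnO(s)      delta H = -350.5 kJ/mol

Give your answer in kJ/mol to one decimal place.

(1) as written (CaO(s) already on the product side): -634.9 kJ/mol
(2) × 2 (scale by 2 for the 2 CO(g)): (2)·(-110.5) = -221.0 kJ/mol
(3) reversed and × 2 (reverse to put CO2(g) on the reactant side; scale by 2 for the 2 CO2(g)): (-2)·(-393.5) = +787.0 kJ/mol
(4) as written (ZnO(s) already on the product side): -350.5 kJ/mol
By Hess's law, delta H = (1)·(-634.9) + (2)·(-110.5) + (-2)·(-393.5) + (1)·(-350.5) = -419.4 kJ/mol

delta H = -419.4 kJ/mol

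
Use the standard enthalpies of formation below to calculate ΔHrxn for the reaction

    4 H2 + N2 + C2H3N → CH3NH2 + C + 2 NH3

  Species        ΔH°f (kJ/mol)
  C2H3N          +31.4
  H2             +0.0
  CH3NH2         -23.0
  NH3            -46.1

Products: 1·(-23.0) + 1·(+0.0) + 2·(-46.1) = -115.2
Reactants: 4·(+0.0) + 1·(+0.0) + 1·(+31.4) = +31.4
ΔHrxn = (-115.2) − (+31.4) = -146.6 kJ/mol

ΔHrxn = -146.6 kJ/mol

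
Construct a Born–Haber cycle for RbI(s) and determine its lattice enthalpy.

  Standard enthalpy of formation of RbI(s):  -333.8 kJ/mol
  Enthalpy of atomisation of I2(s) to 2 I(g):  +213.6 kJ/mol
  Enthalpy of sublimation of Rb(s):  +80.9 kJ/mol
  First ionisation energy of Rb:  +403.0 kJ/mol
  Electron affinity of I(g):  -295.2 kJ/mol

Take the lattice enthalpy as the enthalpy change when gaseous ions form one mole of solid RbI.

ΔHf° = 1·ΔHsub + 1·(ΣIE) + 1/2·D(I2) + 1·EA + U
-333.8 = 1·(+80.9) + 1·(+403.0) + 1/2·(+213.6) + 1·(-295.2) + U
U = -333.8 − (+295.5) = -629.3 kJ/mol

U = -629.3 kJ/mol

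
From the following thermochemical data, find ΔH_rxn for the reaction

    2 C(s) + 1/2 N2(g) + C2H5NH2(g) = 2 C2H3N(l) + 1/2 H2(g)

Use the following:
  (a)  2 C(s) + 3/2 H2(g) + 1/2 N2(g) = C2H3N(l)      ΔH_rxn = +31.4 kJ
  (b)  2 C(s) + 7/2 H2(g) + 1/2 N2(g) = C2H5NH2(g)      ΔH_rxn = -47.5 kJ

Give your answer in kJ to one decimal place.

ΔH_rxn = 110.3 kJ

(a) × 2 (×2 to match 2 C2H3N(l) in the target): (2)·(+31.4) = +62.8 kJ
(b) reversed (reverse to put C2H5NH2(g) on the reactant side): +47.5 kJ
ΔH_rxn = (+62.8) + (+47.5) = 110.3 kJ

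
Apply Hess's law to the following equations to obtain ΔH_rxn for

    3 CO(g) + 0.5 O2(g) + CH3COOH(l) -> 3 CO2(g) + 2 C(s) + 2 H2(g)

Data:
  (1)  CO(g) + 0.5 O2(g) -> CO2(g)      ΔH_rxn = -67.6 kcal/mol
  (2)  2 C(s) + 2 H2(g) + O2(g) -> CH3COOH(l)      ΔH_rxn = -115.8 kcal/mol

ΔH_rxn = -87.0 kcal/mol

(1) × 3: (3)·(-67.6) = -202.8 kcal/mol
(2) reversed: +115.8 kcal/mol
ΔH_rxn = (3)·(-67.6) + (-1)·(-115.8) = -87.0 kcal/mol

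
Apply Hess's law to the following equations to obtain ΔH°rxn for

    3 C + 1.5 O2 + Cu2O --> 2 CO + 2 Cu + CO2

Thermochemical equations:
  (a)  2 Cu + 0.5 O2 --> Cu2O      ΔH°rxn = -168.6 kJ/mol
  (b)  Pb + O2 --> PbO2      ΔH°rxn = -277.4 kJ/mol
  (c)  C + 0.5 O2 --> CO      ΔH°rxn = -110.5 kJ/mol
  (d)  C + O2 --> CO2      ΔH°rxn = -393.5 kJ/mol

ΔH°rxn = -445.9 kJ/mol

(a) reversed (Cu2O must end up as a reactant): +168.6 kJ/mol
(b): not needed (PbO2 appears nowhere else).
(c) × 2 (scale by 2 for the 2 CO): (2)·(-110.5) = -221.0 kJ/mol
(d) as written (CO2 already on the product side): -393.5 kJ/mol
Summing the manipulated equations, ΔH°rxn = (+168.6) + (-221.0) + (-393.5) = -445.9 kJ/mol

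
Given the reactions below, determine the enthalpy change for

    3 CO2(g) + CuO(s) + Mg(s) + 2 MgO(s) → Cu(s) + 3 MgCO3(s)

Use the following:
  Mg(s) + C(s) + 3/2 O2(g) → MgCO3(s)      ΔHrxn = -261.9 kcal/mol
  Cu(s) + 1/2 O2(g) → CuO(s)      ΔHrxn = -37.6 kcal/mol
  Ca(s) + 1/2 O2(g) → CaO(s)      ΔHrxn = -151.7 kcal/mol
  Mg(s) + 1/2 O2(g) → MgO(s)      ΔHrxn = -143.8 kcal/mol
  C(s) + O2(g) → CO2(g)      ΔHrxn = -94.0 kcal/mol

ΔHrxn = -178.5 kcal/mol

equation 1 × 3 (×3 to match 3 MgCO3(s) in the target): (3)·(-261.9) = -785.7 kcal/mol
equation 2 reversed (reverse to put CuO(s) on the reactant side): +37.6 kcal/mol
equation 3: not needed (CaO(s) appears nowhere else).
equation 4 reversed and × 2 (MgO(s) must end up as a reactant; ×2 to match 2 MgO(s) in the target): (-2)·(-143.8) = +287.6 kcal/mol
equation 5 reversed and × 3 (CO2(g) must end up as a reactant; ×3 to match 3 CO2(g) in the target): (-3)·(-94.0) = +282.0 kcal/mol
Since enthalpy is a state function, ΔHrxn = (-785.7) + (+37.6) + (+287.6) + (+282.0) = -178.5 kcal/mol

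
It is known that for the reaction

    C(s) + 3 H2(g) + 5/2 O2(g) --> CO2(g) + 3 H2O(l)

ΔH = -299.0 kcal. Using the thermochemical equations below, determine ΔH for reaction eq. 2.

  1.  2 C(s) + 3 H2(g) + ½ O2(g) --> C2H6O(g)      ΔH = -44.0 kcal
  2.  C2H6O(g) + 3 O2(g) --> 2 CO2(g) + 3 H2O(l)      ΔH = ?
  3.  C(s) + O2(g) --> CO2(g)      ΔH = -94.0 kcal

eq. 1 as written (H2(g) already on the reactant side): -44.0 kcal
eq. 2 as written (H2O(l) already on the product side): contributes x
eq. 3 reversed: +94.0 kcal
-299.0 = (-44.0) + (+94.0) + x
x = (-299.0 − (+50.0)) / (1) = -349.0 kcal

ΔH = -349.0 kcal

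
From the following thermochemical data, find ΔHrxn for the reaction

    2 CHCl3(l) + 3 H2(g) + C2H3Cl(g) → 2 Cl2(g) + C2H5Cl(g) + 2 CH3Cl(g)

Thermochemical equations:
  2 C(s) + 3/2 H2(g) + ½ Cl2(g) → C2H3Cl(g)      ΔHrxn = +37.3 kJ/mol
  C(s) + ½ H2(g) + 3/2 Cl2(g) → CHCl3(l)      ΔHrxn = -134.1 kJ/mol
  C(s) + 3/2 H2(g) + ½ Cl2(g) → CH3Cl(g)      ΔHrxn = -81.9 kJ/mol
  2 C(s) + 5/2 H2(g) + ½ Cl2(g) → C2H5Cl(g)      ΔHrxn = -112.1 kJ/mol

equation 1 reversed (C2H3Cl(g) must end up as a reactant): -37.3 kJ/mol
equation 2 reversed and × 2 (CHCl3(l) must end up as a reactant; ×2 to match 2 CHCl3(l) in the target): (-2)·(-134.1) = +268.2 kJ/mol
equation 3 × 2 (scale by 2 for the 2 CH3Cl(g)): (2)·(-81.9) = -163.8 kJ/mol
equation 4 as written (C2H5Cl(g) already on the product side): -112.1 kJ/mol
By Hess's law, ΔHrxn = (-1)·(+37.3) + (-2)·(-134.1) + (2)·(-81.9) + (1)·(-112.1) = -45.0 kJ/mol

ΔHrxn = -45.0 kJ/mol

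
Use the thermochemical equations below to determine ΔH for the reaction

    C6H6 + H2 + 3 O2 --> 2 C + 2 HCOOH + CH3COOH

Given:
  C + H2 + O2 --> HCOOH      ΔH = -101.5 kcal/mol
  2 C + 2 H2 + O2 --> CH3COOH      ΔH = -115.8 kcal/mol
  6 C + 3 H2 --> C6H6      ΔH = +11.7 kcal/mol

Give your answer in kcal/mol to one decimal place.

equation 1 × 2 (×2 to match 2 HCOOH in the target): (2)·(-101.5) = -203.0 kcal/mol
equation 2 as written (CH3COOH already on the product side): -115.8 kcal/mol
equation 3 reversed (reverse to put C6H6 on the reactant side): -11.7 kcal/mol
Summing the manipulated equations, ΔH = (2)·(-101.5) + (1)·(-115.8) + (-1)·(+11.7) = -330.5 kcal/mol

ΔH = -330.5 kcal/mol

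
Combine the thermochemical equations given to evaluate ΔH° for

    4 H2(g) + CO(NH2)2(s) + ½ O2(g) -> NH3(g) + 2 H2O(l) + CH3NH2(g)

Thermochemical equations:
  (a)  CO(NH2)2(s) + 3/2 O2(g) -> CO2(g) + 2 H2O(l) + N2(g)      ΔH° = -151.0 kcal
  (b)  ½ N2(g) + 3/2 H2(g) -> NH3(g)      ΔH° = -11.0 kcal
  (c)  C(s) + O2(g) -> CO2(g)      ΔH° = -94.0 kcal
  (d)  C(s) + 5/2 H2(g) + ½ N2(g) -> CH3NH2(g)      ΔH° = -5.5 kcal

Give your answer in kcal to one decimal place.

(a) as written: -151.0 kcal
(b) as written: -11.0 kcal
(c) reversed: +94.0 kcal
(d) as written: -5.5 kcal
Summing the manipulated equations, ΔH° = (-151.0) + (-11.0) + (+94.0) + (-5.5) = -73.5 kcal

ΔH° = -73.5 kcal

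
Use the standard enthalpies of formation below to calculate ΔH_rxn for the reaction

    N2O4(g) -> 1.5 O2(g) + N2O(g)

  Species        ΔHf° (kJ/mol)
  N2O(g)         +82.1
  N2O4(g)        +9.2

ΔH_rxn = 72.9 kJ/mol

ΔH°rxn = Σ nΔHf°(products) − Σ nΔHf°(reactants).
Products: 3/2·(+0.0) + 1·(+82.1) = +82.1
Reactants: 1·(+9.2) = +9.2
ΔH_rxn = (+82.1) − (+9.2) = 72.9 kJ/mol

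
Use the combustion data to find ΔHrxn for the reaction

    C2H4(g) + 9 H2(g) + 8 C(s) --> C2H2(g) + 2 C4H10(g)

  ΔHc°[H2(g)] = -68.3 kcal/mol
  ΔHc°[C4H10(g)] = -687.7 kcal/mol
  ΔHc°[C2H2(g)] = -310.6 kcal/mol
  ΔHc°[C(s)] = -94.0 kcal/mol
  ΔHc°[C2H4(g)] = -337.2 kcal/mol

With combustion enthalpies, reactants minus products:
= [1·(-337.2) + 9·(-68.3) + 8·(-94.0)] − [1·(-310.6) + 2·(-687.7)]
= -17.9 kcal/mol

ΔHrxn = -17.9 kcal/mol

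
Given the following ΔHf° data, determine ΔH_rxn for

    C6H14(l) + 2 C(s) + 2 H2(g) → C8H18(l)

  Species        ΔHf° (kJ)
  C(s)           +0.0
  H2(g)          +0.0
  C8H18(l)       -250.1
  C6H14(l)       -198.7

ΔH_rxn = -51.4 kJ

Products: 1·(-250.1) = -250.1
Reactants: 1·(-198.7) + 2·(+0.0) + 2·(+0.0) = -198.7
ΔH_rxn = (-250.1) − (-198.7) = -51.4 kJ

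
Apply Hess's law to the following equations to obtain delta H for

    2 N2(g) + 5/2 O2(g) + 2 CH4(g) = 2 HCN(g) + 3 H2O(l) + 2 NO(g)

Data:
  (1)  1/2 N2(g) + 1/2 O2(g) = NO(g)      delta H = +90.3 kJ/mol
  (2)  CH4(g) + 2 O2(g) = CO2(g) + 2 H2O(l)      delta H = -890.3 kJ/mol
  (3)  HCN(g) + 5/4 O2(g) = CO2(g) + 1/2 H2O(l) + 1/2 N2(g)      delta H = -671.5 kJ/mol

(1) × 2 (×2 to match 2 NO(g) in the target): (2)·(+90.3) = +180.6 kJ/mol
(2) × 2 (scale by 2 for the 2 CH4(g)): (2)·(-890.3) = -1780.6 kJ/mol
(3) reversed and × 2 (HCN(g) must end up as a product; ×2 to match 2 HCN(g) in the target): (-2)·(-671.5) = +1343.0 kJ/mol
delta H = (+180.6) + (-1780.6) + (+1343.0) = -257.0 kJ/mol

delta H = -257.0 kJ/mol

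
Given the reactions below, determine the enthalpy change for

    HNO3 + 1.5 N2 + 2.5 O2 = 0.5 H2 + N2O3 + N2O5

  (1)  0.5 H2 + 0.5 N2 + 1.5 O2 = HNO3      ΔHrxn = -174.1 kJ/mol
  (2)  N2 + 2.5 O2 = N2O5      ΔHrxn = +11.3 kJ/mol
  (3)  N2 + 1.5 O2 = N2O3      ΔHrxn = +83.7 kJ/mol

(1) reversed: +174.1 kJ/mol
(2) as written: +11.3 kJ/mol
(3) as written: +83.7 kJ/mol
By Hess's law, ΔHrxn = (-1)·(-174.1) + (1)·(+11.3) + (1)·(+83.7) = 269.1 kJ/mol

ΔHrxn = 269.1 kJ/mol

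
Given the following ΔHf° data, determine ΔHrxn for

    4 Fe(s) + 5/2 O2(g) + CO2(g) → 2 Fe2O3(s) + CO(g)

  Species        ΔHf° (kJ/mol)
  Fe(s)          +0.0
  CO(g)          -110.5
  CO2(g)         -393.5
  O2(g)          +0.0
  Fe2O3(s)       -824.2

Products: 2·(-824.2) + 1·(-110.5) = -1758.9
Reactants: 4·(+0.0) + 5/2·(+0.0) + 1·(-393.5) = -393.5
ΔHrxn = (-1758.9) − (-393.5) = -1365.4 kJ/mol

ΔHrxn = -1365.4 kJ/mol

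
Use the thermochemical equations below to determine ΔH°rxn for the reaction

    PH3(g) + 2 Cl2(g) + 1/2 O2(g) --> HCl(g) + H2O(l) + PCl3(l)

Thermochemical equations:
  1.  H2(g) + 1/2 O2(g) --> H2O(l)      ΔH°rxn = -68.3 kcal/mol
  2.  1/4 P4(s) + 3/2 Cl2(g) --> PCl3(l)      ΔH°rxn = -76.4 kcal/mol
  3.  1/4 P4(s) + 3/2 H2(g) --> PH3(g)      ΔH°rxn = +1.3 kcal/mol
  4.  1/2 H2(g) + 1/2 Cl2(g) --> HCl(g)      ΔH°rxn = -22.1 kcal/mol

eq. 1 as written (H2O(l) already on the product side): -68.3 kcal/mol
eq. 2 as written (PCl3(l) already on the product side): -76.4 kcal/mol
eq. 3 reversed (PH3(g) must end up as a reactant): -1.3 kcal/mol
eq. 4 as written (HCl(g) already on the product side): -22.1 kcal/mol
Combining the equations, ΔH°rxn = (1)·(-68.3) + (1)·(-76.4) + (-1)·(+1.3) + (1)·(-22.1) = -168.1 kcal/mol

ΔH°rxn = -168.1 kcal/mol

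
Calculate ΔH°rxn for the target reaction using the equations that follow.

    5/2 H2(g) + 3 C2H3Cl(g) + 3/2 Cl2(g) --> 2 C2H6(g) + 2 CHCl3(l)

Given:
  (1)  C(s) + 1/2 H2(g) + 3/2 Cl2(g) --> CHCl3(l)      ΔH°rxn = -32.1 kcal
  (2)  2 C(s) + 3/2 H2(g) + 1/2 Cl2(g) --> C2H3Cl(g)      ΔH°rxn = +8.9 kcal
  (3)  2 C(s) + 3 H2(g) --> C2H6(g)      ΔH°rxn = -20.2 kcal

(1) × 2 (×2 to match 2 CHCl3(l) in the target): (2)·(-32.1) = -64.2 kcal
(2) reversed and × 3 (C2H3Cl(g) must end up as a reactant; ×3 to match 3 C2H3Cl(g) in the target): (-3)·(+8.9) = -26.7 kcal
(3) × 2 (×2 to match 2 C2H6(g) in the target): (2)·(-20.2) = -40.4 kcal
ΔH°rxn = (-64.2) + (-26.7) + (-40.4) = -131.3 kcal

ΔH°rxn = -131.3 kcal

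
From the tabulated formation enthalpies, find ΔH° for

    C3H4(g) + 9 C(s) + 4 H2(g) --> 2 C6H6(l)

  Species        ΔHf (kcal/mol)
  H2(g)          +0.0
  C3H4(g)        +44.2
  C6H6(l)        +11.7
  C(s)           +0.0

ΔH° = -20.8 kcal/mol

Products: 2·(+11.7) = +23.4
Reactants: 1·(+44.2) + 9·(+0.0) + 4·(+0.0) = +44.2
ΔH° = (+23.4) − (+44.2) = -20.8 kcal/mol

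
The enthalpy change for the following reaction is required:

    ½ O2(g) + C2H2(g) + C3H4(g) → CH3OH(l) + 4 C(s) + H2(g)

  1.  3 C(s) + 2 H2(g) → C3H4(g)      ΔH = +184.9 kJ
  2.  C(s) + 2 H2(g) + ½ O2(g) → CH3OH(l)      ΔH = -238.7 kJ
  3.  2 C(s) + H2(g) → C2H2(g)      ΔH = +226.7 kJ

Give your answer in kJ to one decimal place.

ΔH = -650.3 kJ

eq. 1 reversed (reverse to put C3H4(g) on the reactant side): -184.9 kJ
eq. 2 as written (CH3OH(l) already on the product side): -238.7 kJ
eq. 3 reversed (reverse to put C2H2(g) on the reactant side): -226.7 kJ
By Hess's law, ΔH = (-184.9) + (-238.7) + (-226.7) = -650.3 kJ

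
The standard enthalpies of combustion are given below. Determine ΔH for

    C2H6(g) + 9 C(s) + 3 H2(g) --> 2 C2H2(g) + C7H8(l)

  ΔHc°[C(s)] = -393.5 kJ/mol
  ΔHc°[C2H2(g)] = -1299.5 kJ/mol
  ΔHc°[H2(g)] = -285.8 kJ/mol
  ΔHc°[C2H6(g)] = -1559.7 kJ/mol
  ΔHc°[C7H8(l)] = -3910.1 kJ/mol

With combustion enthalpies, reactants minus products:
= [1·(-1559.7) + 9·(-393.5) + 3·(-285.8)] − [2·(-1299.5) + 1·(-3910.1)]
= 550.5 kJ/mol

ΔH = 550.5 kJ/mol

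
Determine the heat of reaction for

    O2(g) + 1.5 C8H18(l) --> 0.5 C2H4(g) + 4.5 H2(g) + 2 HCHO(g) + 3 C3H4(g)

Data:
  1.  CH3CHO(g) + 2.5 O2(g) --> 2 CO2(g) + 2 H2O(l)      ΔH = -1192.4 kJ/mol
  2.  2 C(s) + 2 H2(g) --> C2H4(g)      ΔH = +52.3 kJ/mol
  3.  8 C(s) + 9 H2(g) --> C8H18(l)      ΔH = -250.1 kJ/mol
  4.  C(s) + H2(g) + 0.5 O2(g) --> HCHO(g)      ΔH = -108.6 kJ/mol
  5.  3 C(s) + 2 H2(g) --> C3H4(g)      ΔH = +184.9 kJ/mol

ΔH = 738.8 kJ/mol

eq. 1: not needed.
eq. 2 × 1/2: (1/2)·(+52.3) = +26.15 kJ/mol
eq. 3 reversed and × 3/2: (-3/2)·(-250.1) = +375.15 kJ/mol
eq. 4 × 2: (2)·(-108.6) = -217.2 kJ/mol
eq. 5 × 3: (3)·(+184.9) = +554.7 kJ/mol
Combining the equations, ΔH = (1/2)·(+52.3) + (-3/2)·(-250.1) + (2)·(-108.6) + (3)·(+184.9) = 738.8 kJ/mol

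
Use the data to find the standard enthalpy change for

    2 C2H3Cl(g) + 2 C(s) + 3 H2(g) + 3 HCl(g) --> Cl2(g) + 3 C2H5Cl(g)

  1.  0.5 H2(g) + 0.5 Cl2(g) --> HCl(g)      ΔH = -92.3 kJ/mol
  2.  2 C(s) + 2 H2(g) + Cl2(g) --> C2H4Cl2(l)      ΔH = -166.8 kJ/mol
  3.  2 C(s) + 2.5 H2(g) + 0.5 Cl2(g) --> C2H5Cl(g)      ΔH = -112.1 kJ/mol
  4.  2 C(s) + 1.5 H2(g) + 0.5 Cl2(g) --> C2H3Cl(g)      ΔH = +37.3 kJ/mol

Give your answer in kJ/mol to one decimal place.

ΔH = -134.0 kJ/mol

eq. 1 reversed and × 3 (HCl(g) must end up as a reactant; ×3 to match 3 HCl(g) in the target): (-3)·(-92.3) = +276.9 kJ/mol
eq. 2: not needed (C2H4Cl2(l) appears nowhere else).
eq. 3 × 3 (×3 to match 3 C2H5Cl(g) in the target): (3)·(-112.1) = -336.3 kJ/mol
eq. 4 reversed and × 2 (C2H3Cl(g) must end up as a reactant; ×2 to match 2 C2H3Cl(g) in the target): (-2)·(+37.3) = -74.6 kJ/mol
ΔH = (-3)·(-92.3) + (3)·(-112.1) + (-2)·(+37.3) = -134.0 kJ/mol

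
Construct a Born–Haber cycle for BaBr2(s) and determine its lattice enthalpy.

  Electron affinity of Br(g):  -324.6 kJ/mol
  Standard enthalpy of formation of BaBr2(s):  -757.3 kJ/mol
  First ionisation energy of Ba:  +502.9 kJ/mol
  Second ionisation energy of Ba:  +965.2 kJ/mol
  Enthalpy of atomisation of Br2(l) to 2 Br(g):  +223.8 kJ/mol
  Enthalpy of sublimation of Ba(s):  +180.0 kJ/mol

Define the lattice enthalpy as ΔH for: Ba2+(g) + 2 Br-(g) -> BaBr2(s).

U = -1980.0 kJ/mol

ΔHf° = 1·ΔHsub + 1·(ΣIE) + 1·D(Br2) + 2·EA + U
-757.3 = 1·(+180.0) + 1·(+1468.1) + 1·(+223.8) + 2·(-324.6) + U
U = -757.3 − (+1222.7) = -1980.0 kJ/mol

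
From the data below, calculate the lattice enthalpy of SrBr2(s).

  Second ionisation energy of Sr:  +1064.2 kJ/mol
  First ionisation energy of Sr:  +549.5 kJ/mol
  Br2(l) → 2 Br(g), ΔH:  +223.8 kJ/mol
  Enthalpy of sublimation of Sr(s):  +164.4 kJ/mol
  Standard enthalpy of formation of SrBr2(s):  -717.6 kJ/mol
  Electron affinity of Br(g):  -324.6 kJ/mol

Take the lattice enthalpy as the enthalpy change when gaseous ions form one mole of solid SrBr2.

ΔHf° = 1·ΔHsub + 1·(ΣIE) + 1·D(Br2) + 2·EA + U
-717.6 = 1·(+164.4) + 1·(+1613.7) + 1·(+223.8) + 2·(-324.6) + U
U = -717.6 − (+1352.7) = -2070.3 kJ/mol

U = -2070.3 kJ/mol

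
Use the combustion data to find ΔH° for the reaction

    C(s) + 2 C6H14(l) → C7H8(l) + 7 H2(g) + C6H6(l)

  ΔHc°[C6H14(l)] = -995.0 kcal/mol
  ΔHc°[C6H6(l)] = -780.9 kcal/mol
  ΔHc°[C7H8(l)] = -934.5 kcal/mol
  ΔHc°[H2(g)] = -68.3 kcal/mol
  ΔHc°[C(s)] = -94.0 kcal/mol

With combustion enthalpies, reactants minus products:
= [1·(-94.0) + 2·(-995.0)] − [1·(-934.5) + 7·(-68.3) + 1·(-780.9)]
= 109.5 kcal/mol

ΔH° = 109.5 kcal/mol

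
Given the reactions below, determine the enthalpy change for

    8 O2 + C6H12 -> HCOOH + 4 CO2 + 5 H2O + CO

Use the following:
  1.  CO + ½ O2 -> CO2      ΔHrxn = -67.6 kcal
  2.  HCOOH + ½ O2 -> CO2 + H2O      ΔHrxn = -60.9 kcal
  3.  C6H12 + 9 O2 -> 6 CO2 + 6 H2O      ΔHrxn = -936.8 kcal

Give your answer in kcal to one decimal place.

eq. 1 reversed: +67.6 kcal
eq. 2 reversed: +60.9 kcal
eq. 3 as written: -936.8 kcal
Combining the equations, ΔHrxn = (+67.6) + (+60.9) + (-936.8) = -808.3 kcal

ΔHrxn = -808.3 kcal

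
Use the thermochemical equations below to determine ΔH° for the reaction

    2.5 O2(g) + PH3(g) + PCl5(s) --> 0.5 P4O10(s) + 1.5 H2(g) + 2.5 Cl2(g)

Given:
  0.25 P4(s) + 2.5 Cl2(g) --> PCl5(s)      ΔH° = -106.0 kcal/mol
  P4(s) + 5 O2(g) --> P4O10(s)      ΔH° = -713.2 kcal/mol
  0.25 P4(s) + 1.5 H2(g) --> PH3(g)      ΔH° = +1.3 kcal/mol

ΔH° = -251.9 kcal/mol

equation 1 reversed: +106.0 kcal/mol
equation 2 × 1/2: (1/2)·(-713.2) = -356.6 kcal/mol
equation 3 reversed: -1.3 kcal/mol
ΔH° = (-1)·(-106.0) + (1/2)·(-713.2) + (-1)·(+1.3) = -251.9 kcal/mol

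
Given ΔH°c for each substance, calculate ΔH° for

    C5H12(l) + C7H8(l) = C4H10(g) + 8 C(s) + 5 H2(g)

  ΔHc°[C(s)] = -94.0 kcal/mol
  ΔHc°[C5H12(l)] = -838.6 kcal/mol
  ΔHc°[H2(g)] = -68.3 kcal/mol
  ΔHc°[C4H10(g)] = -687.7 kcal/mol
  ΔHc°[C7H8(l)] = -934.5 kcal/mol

ΔH° = 8.1 kcal/mol

With combustion enthalpies, reactants minus products:
= [1·(-838.6) + 1·(-934.5)] − [1·(-687.7) + 8·(-94.0) + 5·(-68.3)]
= 8.1 kcal/mol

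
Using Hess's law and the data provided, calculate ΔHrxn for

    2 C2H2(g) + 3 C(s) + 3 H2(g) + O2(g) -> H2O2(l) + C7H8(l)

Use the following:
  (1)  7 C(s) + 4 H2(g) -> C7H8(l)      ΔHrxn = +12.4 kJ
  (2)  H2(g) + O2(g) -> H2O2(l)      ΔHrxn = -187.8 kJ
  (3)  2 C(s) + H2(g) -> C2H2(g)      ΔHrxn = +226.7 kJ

ΔHrxn = -628.8 kJ

(1) as written (C7H8(l) already on the product side): +12.4 kJ
(2) as written (H2O2(l) already on the product side): -187.8 kJ
(3) reversed and × 2 (reverse to put C2H2(g) on the reactant side; ×2 to match 2 C2H2(g) in the target): (-2)·(+226.7) = -453.4 kJ
ΔHrxn = (+12.4) + (-187.8) + (-453.4) = -628.8 kJ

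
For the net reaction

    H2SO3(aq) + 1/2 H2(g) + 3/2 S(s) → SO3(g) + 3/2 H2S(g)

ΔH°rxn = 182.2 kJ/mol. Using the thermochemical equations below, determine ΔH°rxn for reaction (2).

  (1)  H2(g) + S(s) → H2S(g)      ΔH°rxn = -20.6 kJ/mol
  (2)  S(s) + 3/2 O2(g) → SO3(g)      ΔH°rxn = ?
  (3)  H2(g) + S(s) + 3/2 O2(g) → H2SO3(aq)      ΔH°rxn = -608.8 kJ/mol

(1) × 3/2 (×3/2 to match 3/2 H2S(g) in the target): (3/2)·(-20.6) = -30.9 kJ/mol
(2) as written (SO3(g) already on the product side): contributes x
(3) reversed (H2SO3(aq) must end up as a reactant): +608.8 kJ/mol
+182.2 = (-30.9) + (+608.8) + x
x = (+182.2 − (+577.9)) / (1) = -395.7 kJ/mol

ΔH°rxn = -395.7 kJ/mol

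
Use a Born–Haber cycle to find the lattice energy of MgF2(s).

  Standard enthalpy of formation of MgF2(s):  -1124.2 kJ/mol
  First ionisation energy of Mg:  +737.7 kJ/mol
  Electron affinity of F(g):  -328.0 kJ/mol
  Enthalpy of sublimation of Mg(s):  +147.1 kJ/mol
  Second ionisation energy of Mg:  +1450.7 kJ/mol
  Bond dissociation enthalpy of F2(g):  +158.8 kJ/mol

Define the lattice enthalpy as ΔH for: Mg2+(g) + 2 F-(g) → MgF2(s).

U = -2962.5 kJ/mol

ΔHf° = 1·ΔHsub + 1·(ΣIE) + 1·D(F2) + 2·EA + U
-1124.2 = 1·(+147.1) + 1·(+2188.4) + 1·(+158.8) + 2·(-328.0) + U
U = -1124.2 − (+1838.3) = -2962.5 kJ/mol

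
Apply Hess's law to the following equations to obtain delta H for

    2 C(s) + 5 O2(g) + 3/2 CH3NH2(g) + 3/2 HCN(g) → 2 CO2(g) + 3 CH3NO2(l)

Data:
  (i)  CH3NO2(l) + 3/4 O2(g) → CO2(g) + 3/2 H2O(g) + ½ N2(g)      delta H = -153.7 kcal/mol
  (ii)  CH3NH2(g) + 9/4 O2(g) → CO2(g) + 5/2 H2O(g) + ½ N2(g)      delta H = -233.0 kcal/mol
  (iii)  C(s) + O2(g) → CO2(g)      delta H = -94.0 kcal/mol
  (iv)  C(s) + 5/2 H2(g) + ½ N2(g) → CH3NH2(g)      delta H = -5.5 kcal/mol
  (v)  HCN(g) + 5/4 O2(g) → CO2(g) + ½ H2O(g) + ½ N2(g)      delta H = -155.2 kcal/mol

(i) reversed and × 3 (reverse to put CH3NO2(l) on the product side; scale by 3 for the 3 CH3NO2(l)): (-3)·(-153.7) = +461.1 kcal/mol
(ii) × 3/2: (3/2)·(-233.0) = -349.5 kcal/mol
(iii) × 2: (2)·(-94.0) = -188.0 kcal/mol
(iv): not needed (H2(g) appears nowhere else).
(v) × 3/2 (×3/2 to match 3/2 HCN(g) in the target): (3/2)·(-155.2) = -232.8 kcal/mol
Since enthalpy is a state function, delta H = (-3)·(-153.7) + (3/2)·(-233.0) + (2)·(-94.0) + (3/2)·(-155.2) = -309.2 kcal/mol

delta H = -309.2 kcal/mol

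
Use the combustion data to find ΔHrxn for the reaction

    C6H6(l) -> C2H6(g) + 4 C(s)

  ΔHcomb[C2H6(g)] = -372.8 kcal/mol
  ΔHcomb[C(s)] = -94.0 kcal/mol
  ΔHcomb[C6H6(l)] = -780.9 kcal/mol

With combustion enthalpies, reactants minus products:
= [1·(-780.9)] − [1·(-372.8) + 4·(-94.0)]
= -32.1 kcal/mol

ΔHrxn = -32.1 kcal/mol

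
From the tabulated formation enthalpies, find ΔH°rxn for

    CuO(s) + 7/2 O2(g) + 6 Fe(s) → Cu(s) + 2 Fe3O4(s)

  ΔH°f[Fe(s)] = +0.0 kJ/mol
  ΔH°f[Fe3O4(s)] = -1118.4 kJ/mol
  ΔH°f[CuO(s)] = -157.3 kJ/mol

Products: 1·(+0.0) + 2·(-1118.4) = -2236.8
Reactants: 1·(-157.3) + 7/2·(+0.0) + 6·(+0.0) = -157.3
ΔH°rxn = (-2236.8) − (-157.3) = -2079.5 kJ/mol

ΔH°rxn = -2079.5 kJ/mol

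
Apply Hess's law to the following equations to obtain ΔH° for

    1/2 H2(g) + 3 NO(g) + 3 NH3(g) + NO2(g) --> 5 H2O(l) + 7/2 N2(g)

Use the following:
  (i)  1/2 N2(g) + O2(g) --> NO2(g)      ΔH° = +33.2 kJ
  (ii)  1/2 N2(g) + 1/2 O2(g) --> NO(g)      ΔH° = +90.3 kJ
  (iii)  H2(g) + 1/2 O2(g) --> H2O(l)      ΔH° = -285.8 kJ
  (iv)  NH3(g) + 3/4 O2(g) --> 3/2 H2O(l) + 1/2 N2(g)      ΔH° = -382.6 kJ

ΔH° = -1594.8 kJ

(i) reversed (reverse to put NO2(g) on the reactant side): -33.2 kJ
(ii) reversed and × 3 (reverse to put NO(g) on the reactant side; scale by 3 for the 3 NO(g)): (-3)·(+90.3) = -270.9 kJ
(iii) × 1/2 (scale by 1/2 for the 1/2 H2(g)): (1/2)·(-285.8) = -142.9 kJ
(iv) × 3 (scale by 3 for the 3 NH3(g)): (3)·(-382.6) = -1147.8 kJ
ΔH° = (-33.2) + (-270.9) + (-142.9) + (-1147.8) = -1594.8 kJ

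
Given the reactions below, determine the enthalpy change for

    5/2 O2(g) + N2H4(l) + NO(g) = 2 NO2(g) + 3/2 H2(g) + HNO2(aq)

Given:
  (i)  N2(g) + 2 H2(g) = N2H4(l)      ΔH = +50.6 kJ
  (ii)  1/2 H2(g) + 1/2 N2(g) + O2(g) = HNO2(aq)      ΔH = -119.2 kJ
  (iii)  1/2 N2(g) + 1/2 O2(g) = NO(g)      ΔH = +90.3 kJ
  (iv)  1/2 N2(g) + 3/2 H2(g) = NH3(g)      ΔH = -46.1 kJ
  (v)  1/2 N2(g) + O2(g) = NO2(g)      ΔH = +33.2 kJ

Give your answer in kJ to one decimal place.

(i) reversed (N2H4(l) must end up as a reactant): -50.6 kJ
(ii) as written (HNO2(aq) already on the product side): -119.2 kJ
(iii) reversed (reverse to put NO(g) on the reactant side): -90.3 kJ
(iv): not needed (NH3(g) appears nowhere else).
(v) × 2 (×2 to match 2 NO2(g) in the target): (2)·(+33.2) = +66.4 kJ
ΔH = (-1)·(+50.6) + (1)·(-119.2) + (-1)·(+90.3) + (2)·(+33.2) = -193.7 kJ

ΔH = -193.7 kJ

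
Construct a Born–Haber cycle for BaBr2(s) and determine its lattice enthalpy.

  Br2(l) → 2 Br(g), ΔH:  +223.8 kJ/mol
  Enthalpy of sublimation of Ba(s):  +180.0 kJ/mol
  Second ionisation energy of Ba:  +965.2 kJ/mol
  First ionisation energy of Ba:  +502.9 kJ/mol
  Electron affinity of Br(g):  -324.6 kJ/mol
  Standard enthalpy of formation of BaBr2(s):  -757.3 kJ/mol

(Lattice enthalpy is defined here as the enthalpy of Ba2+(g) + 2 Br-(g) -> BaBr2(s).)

ΔHf° = 1·ΔHsub + 1·(ΣIE) + 1·D(Br2) + 2·EA + U
-757.3 = 1·(+180.0) + 1·(+1468.1) + 1·(+223.8) + 2·(-324.6) + U
U = -757.3 − (+1222.7) = -1980.0 kJ/mol

U = -1980.0 kJ/mol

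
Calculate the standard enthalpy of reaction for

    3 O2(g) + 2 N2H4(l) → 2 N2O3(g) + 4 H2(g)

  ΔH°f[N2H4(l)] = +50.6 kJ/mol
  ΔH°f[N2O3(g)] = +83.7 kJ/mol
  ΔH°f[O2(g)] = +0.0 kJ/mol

Products: 2·(+83.7) + 4·(+0.0) = +167.4
Reactants: 3·(+0.0) + 2·(+50.6) = +101.2
ΔH° = (+167.4) − (+101.2) = 66.2 kJ/mol

ΔH° = 66.2 kJ/mol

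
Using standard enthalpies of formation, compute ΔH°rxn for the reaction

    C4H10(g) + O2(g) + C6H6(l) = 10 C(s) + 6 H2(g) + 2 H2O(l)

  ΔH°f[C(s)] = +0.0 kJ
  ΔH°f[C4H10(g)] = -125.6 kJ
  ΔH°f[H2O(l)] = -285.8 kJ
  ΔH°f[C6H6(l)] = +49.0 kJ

Products: 10·(+0.0) + 6·(+0.0) + 2·(-285.8) = -571.6
Reactants: 1·(-125.6) + 1·(+0.0) + 1·(+49.0) = -76.6
ΔH°rxn = (-571.6) − (-76.6) = -495.0 kJ

ΔH°rxn = -495.0 kJ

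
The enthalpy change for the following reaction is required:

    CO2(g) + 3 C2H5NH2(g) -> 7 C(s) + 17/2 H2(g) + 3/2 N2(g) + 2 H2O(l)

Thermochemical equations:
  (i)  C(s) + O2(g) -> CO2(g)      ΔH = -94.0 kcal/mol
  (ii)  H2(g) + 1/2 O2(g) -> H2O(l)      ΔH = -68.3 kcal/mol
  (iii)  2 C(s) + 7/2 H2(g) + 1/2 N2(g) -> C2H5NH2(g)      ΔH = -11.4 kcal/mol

(i) reversed (CO2(g) must end up as a reactant): +94.0 kcal/mol
(ii) × 2 (×2 to match 2 H2O(l) in the target): (2)·(-68.3) = -136.6 kcal/mol
(iii) reversed and × 3 (C2H5NH2(g) must end up as a reactant; ×3 to match 3 C2H5NH2(g) in the target): (-3)·(-11.4) = +34.2 kcal/mol
Summing the manipulated equations, ΔH = (+94.0) + (-136.6) + (+34.2) = -8.4 kcal/mol

ΔH = -8.4 kcal/mol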